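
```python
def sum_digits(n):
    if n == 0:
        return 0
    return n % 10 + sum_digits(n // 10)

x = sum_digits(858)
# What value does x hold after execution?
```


sum_digits(858)
= 8 + sum_digits(85)
= 8 + 5 + sum_digits(8)
= 8 + 5 + 8 + sum_digits(0)
= 8 + 5 + 8 + 0
= 21


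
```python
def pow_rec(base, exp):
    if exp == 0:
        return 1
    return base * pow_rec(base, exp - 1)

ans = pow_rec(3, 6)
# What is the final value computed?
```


pow_rec(3, 6)
= 3 * pow_rec(3, 5)
= 3 * 3 * pow_rec(3, 4)
= 3 * 3 * 3 * pow_rec(3, 3)
= 3 * 3 * 3 * 3 * pow_rec(3, 2)
= 3 * 3 * 3 * 3 * 3 * pow_rec(3, 1)
= 3 * 3 * 3 * 3 * 3 * 3 * pow_rec(3, 0)
= 3 * 3 * 3 * 3 * 3 * 3 * 1
= 729


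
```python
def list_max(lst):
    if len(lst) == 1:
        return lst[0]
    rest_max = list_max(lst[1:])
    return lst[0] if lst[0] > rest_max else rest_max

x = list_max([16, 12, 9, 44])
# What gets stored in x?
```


list_max([16, 12, 9, 44])
= compare 16 with list_max([12, 9, 44])
= compare 12 with list_max([9, 44])
= compare 9 with list_max([44])
Base: list_max([44]) = 44
compare 9 with 44: max = 44
compare 12 with 44: max = 44
compare 16 with 44: max = 44
= 44


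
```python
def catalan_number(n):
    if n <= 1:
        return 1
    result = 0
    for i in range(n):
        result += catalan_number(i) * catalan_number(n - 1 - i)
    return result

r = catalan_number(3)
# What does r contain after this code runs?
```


catalan_number(3)
= sum of catalan_number(i) * catalan_number(3-1-i) for i in 0..2
First compute sub-values bottom-up:
  catalan_number(0) = 1, catalan_number(1) = 1
  catalan_number(2) = 1*1 + 1*1 = 2
Now catalan_number(3):
  catalan_number(0)*catalan_number(2) = 1*2 = 2
  catalan_number(1)*catalan_number(1) = 1*1 = 1
  catalan_number(2)*catalan_number(0) = 2*1 = 2
= 2 + 1 + 2
= 5


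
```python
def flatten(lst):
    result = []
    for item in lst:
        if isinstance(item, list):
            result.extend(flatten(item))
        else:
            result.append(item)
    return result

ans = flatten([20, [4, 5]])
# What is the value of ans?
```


flatten([20, [4, 5]])
Processing each element:
  20 is not a list -> append 20
  [4, 5] is a list -> flatten recursively -> [4, 5]
= [20, 4, 5]


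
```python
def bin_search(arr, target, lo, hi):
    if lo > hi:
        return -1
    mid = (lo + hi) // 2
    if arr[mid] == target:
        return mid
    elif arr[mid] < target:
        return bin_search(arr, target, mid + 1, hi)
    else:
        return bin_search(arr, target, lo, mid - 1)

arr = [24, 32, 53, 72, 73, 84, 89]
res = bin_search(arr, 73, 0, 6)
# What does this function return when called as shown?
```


bin_search(arr, 73, 0, 6)
lo=0, hi=6, mid=3, arr[mid]=72
72 < 73, search right half
lo=4, hi=6, mid=5, arr[mid]=84
84 > 73, search left half
lo=4, hi=4, mid=4, arr[mid]=73
arr[4] == 73, found at index 4
= 4


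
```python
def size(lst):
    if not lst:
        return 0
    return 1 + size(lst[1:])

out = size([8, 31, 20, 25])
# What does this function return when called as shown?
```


size([8, 31, 20, 25])
= 1 + size([31, 20, 25])
= 1 + 1 + size([20, 25])
= 1 + 1 + 1 + size([25])
= 1 + 1 + 1 + 1 + size([])
= 1 + 1 + 1 + 1 + 0
= 4


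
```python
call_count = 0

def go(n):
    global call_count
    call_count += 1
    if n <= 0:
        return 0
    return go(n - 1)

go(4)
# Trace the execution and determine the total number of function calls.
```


go(4) calls go(3) calls ... calls go(0)
Total calls: 4 + 1 (for base case) = 5


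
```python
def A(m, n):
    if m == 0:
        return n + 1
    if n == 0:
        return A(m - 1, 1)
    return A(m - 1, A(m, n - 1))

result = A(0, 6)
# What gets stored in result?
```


A(0, 6)
m == 0: return 6 + 1 = 7
= 7


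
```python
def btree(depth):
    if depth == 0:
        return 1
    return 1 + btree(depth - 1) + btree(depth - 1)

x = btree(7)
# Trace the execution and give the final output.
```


btree(7)
= 1 + btree(6) + btree(6)
= 1 + 2 * btree(6)
btree(k) = 2^(k+1) - 1
btree(0) = 1
btree(1) = 3
btree(2) = 7
btree(3) = 15
btree(4) = 31
btree(7) = 2^8 - 1 = 255


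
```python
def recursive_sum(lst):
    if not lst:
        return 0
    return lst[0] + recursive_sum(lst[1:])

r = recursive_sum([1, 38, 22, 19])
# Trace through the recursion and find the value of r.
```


recursive_sum([1, 38, 22, 19])
= 1 + recursive_sum([38, 22, 19])
= 1 + 38 + recursive_sum([22, 19])
= 1 + 38 + 22 + recursive_sum([19])
= 1 + 38 + 22 + 19 + recursive_sum([])
= 1 + 38 + 22 + 19 + 0
= 80


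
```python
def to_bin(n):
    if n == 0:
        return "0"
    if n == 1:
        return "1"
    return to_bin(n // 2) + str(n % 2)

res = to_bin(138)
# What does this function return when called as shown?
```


to_bin(138)
= to_bin(69) + "0"
= to_bin(34) + "1" + "0"
= to_bin(17) + "0" + "1" + "0"
= to_bin(8) + "1" + "0" + "1" + "0"
= to_bin(4) + "0" + "1" + "0" + "1" + "0"
= to_bin(2) + "0" + "0" + "1" + "0" + "1" + "0"
= to_bin(1) + "0" + "0" + "0" + "1" + "0" + "1" + "0"
= "1" + "0" + "0" + "0" + "1" + "0" + "1" + "0"
= "10001010"


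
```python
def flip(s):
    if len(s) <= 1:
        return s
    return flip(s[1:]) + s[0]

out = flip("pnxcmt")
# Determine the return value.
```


flip("pnxcmt")
= flip("nxcmt") + "p"
= flip("xcmt") + "n" + "p"
= flip("cmt") + "x" + "n" + "p"
= flip("mt") + "c" + "x" + "n" + "p"
= flip("t") + "m" + "c" + "x" + "n" + "p"
= "t" + "m" + "c" + "x" + "n" + "p"
= "tmcxnp"


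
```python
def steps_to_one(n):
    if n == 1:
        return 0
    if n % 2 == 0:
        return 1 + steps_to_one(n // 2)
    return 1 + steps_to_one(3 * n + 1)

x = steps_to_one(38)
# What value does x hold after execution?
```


steps_to_one(38)
38 is even -> steps_to_one(19)
19 is odd -> 3*19+1 = 58 -> steps_to_one(58)
58 is even -> steps_to_one(29)
29 is odd -> 3*29+1 = 88 -> steps_to_one(88)
88 is even -> steps_to_one(44)
44 is even -> steps_to_one(22)
22 is even -> steps_to_one(11)
11 is odd -> 3*11+1 = 34 -> steps_to_one(34)
34 is even -> steps_to_one(17)
17 is odd -> 3*17+1 = 52 -> steps_to_one(52)
52 is even -> steps_to_one(26)
26 is even -> steps_to_one(13)
13 is odd -> 3*13+1 = 40 -> steps_to_one(40)
40 is even -> steps_to_one(20)
20 is even -> steps_to_one(10)
10 is even -> steps_to_one(5)
5 is odd -> 3*5+1 = 16 -> steps_to_one(16)
16 is even -> steps_to_one(8)
8 is even -> steps_to_one(4)
4 is even -> steps_to_one(2)
2 is even -> steps_to_one(1)
Reached 1 after 21 steps
= 21


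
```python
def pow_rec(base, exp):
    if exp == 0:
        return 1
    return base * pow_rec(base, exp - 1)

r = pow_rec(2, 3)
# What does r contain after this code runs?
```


pow_rec(2, 3)
= 2 * pow_rec(2, 2)
= 2 * 2 * pow_rec(2, 1)
= 2 * 2 * 2 * pow_rec(2, 0)
= 2 * 2 * 2 * 1
= 8


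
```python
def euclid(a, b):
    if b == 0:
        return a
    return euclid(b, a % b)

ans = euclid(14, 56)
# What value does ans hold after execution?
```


euclid(14, 56)
= euclid(56, 14 % 56) = euclid(56, 14)
= euclid(14, 56 % 14) = euclid(14, 0)
b == 0, return a = 14


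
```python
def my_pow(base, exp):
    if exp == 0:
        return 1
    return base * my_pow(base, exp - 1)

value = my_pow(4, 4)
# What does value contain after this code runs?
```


my_pow(4, 4)
= 4 * my_pow(4, 3)
= 4 * 4 * my_pow(4, 2)
= 4 * 4 * 4 * my_pow(4, 1)
= 4 * 4 * 4 * 4 * my_pow(4, 0)
= 4 * 4 * 4 * 4 * 1
= 256


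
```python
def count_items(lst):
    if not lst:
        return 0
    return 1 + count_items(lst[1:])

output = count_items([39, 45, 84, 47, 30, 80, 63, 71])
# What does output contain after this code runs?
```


count_items([39, 45, 84, 47, 30, 80, 63, 71])
= 1 + count_items([45, 84, 47, 30, 80, 63, 71])
= 1 + 1 + count_items([84, 47, 30, 80, 63, 71])
= 1 + 1 + 1 + count_items([47, 30, 80, 63, 71])
= 1 + 1 + 1 + 1 + count_items([30, 80, 63, 71])
= 1 + 1 + 1 + 1 + 1 + count_items([80, 63, 71])
= 1 + 1 + 1 + 1 + 1 + 1 + count_items([63, 71])
= 1 + 1 + 1 + 1 + 1 + 1 + 1 + count_items([71])
= 1 + 1 + 1 + 1 + 1 + 1 + 1 + 1 + count_items([])
= 1 + 1 + 1 + 1 + 1 + 1 + 1 + 1 + 0
= 8


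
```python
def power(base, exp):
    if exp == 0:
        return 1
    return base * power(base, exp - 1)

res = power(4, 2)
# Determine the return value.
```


power(4, 2)
= 4 * power(4, 1)
= 4 * 4 * power(4, 0)
= 4 * 4 * 1
= 16


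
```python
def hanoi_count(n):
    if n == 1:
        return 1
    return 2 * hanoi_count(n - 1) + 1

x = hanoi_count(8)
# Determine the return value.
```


hanoi_count(8)
= 2 * hanoi_count(7) + 1
= 2 * (2 * hanoi_count(6) + 1) + 1
= 2 * (2 * (2 * hanoi_count(5) + 1) + 1) + 1
= 2 * (2 * (2 * (2 * hanoi_count(4) + 1) + 1) + 1) + 1
= 2 * (2 * (2 * (2 * (2 * hanoi_count(3) + 1) + 1) + 1) + 1) + 1
= 2 * (2 * (2 * (2 * (2 * (2 * hanoi_count(2) + 1) + 1) + 1) + 1) + 1) + 1
= 2 * (2 * (2 * (2 * (2 * (2 * (2 * hanoi_count(1) + 1) + 1) + 1) + 1) + 1) + 1) + 1
Now compute bottom-up:
hanoi_count(1) = 1
hanoi_count(2) = 2 * 1 + 1 = 3
hanoi_count(3) = 2 * 3 + 1 = 7
hanoi_count(4) = 2 * 7 + 1 = 15
hanoi_count(5) = 2 * 15 + 1 = 31
hanoi_count(6) = 2 * 31 + 1 = 63
hanoi_count(7) = 2 * 63 + 1 = 127
hanoi_count(8) = 2 * 127 + 1 = 255
= 255


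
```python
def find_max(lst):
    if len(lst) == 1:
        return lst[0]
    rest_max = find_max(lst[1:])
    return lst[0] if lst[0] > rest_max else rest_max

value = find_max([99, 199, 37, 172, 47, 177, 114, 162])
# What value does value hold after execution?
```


find_max([99, 199, 37, 172, 47, 177, 114, 162])
= compare 99 with find_max([199, 37, 172, 47, 177, 114, 162])
= compare 199 with find_max([37, 172, 47, 177, 114, 162])
= compare 37 with find_max([172, 47, 177, 114, 162])
= compare 172 with find_max([47, 177, 114, 162])
= compare 47 with find_max([177, 114, 162])
= compare 177 with find_max([114, 162])
= compare 114 with find_max([162])
Base: find_max([162]) = 162
compare 114 with 162: max = 162
compare 177 with 162: max = 177
compare 47 with 177: max = 177
compare 172 with 177: max = 177
compare 37 with 177: max = 177
compare 199 with 177: max = 199
compare 99 with 199: max = 199
= 199


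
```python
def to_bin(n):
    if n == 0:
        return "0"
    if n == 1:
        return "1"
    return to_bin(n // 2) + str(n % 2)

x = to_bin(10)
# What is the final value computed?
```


to_bin(10)
= to_bin(5) + "0"
= to_bin(2) + "1" + "0"
= to_bin(1) + "0" + "1" + "0"
= "1" + "0" + "1" + "0"
= "1010"


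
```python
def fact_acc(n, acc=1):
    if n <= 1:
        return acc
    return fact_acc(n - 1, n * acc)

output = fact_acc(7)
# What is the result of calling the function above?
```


fact_acc(7, 1)
= fact_acc(6, 7 * 1) = fact_acc(6, 7)
= fact_acc(5, 6 * 7) = fact_acc(5, 42)
= fact_acc(4, 5 * 42) = fact_acc(4, 210)
= fact_acc(3, 4 * 210) = fact_acc(3, 840)
= fact_acc(2, 3 * 840) = fact_acc(2, 2520)
= fact_acc(1, 2 * 2520) = fact_acc(1, 5040)
n <= 1, return acc = 5040


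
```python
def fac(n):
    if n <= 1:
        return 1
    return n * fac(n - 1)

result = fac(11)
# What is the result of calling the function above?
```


fac(11)
= 11 * fac(10)
= 11 * 10 * fac(9)
= 11 * 10 * 9 * fac(8)
= 11 * 10 * 9 * 8 * fac(7)
= 11 * 10 * 9 * 8 * 7 * fac(6)
= 11 * 10 * 9 * 8 * 7 * 6 * fac(5)
= 11 * 10 * 9 * 8 * 7 * 6 * 5 * fac(4)
= 11 * 10 * 9 * 8 * 7 * 6 * 5 * 4 * fac(3)
= 11 * 10 * 9 * 8 * 7 * 6 * 5 * 4 * 3 * fac(2)
= 11 * 10 * 9 * 8 * 7 * 6 * 5 * 4 * 3 * 2 * fac(1)
= 11 * 10 * 9 * 8 * 7 * 6 * 5 * 4 * 3 * 2 * 1
= 39916800


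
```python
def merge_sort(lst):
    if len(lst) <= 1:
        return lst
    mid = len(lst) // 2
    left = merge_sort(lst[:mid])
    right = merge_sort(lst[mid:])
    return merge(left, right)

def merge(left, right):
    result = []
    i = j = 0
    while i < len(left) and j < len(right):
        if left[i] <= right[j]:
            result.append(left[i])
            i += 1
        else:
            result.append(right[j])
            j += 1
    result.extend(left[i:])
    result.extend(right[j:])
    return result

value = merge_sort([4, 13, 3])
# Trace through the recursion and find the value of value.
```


merge_sort([4, 13, 3])
Split into [4] and [13, 3]
Left sorted: [4]
Right sorted: [3, 13]
Merge [4] and [3, 13]
= [3, 4, 13]


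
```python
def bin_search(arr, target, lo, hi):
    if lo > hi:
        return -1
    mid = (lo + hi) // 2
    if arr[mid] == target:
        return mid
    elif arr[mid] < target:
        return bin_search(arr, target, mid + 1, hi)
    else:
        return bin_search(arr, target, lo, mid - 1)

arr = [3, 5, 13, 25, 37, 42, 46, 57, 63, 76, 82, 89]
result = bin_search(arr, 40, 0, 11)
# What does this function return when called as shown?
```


bin_search(arr, 40, 0, 11)
lo=0, hi=11, mid=5, arr[mid]=42
42 > 40, search left half
lo=0, hi=4, mid=2, arr[mid]=13
13 < 40, search right half
lo=3, hi=4, mid=3, arr[mid]=25
25 < 40, search right half
lo=4, hi=4, mid=4, arr[mid]=37
37 < 40, search right half
lo > hi, target not found, return -1
= -1


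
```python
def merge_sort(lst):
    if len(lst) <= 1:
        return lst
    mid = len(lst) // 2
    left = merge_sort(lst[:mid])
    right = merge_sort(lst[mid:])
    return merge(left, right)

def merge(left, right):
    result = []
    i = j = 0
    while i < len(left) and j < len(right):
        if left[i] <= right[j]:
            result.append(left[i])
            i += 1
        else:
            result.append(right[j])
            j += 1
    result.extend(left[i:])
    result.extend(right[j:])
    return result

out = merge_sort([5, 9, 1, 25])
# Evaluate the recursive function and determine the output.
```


merge_sort([5, 9, 1, 25])
Split into [5, 9] and [1, 25]
Left sorted: [5, 9]
Right sorted: [1, 25]
Merge [5, 9] and [1, 25]
= [1, 5, 9, 25]


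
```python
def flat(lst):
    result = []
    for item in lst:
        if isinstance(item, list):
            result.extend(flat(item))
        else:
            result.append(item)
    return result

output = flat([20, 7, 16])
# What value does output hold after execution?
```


flat([20, 7, 16])
Processing each element:
  20 is not a list -> append 20
  7 is not a list -> append 7
  16 is not a list -> append 16
= [20, 7, 16]


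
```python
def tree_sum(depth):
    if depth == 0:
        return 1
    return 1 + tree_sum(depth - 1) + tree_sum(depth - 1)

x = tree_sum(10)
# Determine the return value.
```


tree_sum(10)
= 1 + tree_sum(9) + tree_sum(9)
= 1 + 2 * tree_sum(9)
tree_sum(k) = 2^(k+1) - 1
tree_sum(0) = 1
tree_sum(1) = 3
tree_sum(2) = 7
tree_sum(3) = 15
tree_sum(4) = 31
tree_sum(10) = 2^11 - 1 = 2047


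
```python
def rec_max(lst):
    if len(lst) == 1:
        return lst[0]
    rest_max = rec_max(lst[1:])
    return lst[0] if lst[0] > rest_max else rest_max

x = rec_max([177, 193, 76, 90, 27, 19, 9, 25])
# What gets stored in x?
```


rec_max([177, 193, 76, 90, 27, 19, 9, 25])
= compare 177 with rec_max([193, 76, 90, 27, 19, 9, 25])
= compare 193 with rec_max([76, 90, 27, 19, 9, 25])
= compare 76 with rec_max([90, 27, 19, 9, 25])
= compare 90 with rec_max([27, 19, 9, 25])
= compare 27 with rec_max([19, 9, 25])
= compare 19 with rec_max([9, 25])
= compare 9 with rec_max([25])
Base: rec_max([25]) = 25
compare 9 with 25: max = 25
compare 19 with 25: max = 25
compare 27 with 25: max = 27
compare 90 with 27: max = 90
compare 76 with 90: max = 90
compare 193 with 90: max = 193
compare 177 with 193: max = 193
= 193


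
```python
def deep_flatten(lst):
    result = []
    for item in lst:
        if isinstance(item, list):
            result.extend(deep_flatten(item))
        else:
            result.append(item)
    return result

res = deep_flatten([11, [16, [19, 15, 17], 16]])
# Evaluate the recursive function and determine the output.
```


deep_flatten([11, [16, [19, 15, 17], 16]])
Processing each element:
  11 is not a list -> append 11
  [16, [19, 15, 17], 16] is a list -> deep_flatten recursively -> [16, 19, 15, 17, 16]
= [11, 16, 19, 15, 17, 16]


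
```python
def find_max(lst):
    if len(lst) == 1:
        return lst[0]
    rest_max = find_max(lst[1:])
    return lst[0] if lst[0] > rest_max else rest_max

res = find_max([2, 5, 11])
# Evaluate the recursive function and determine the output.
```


find_max([2, 5, 11])
= compare 2 with find_max([5, 11])
= compare 5 with find_max([11])
Base: find_max([11]) = 11
compare 5 with 11: max = 11
compare 2 with 11: max = 11
= 11


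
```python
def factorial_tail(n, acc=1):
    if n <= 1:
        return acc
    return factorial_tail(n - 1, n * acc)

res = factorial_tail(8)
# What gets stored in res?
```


factorial_tail(8, 1)
= factorial_tail(7, 8 * 1) = factorial_tail(7, 8)
= factorial_tail(6, 7 * 8) = factorial_tail(6, 56)
= factorial_tail(5, 6 * 56) = factorial_tail(5, 336)
= factorial_tail(4, 5 * 336) = factorial_tail(4, 1680)
= factorial_tail(3, 4 * 1680) = factorial_tail(3, 6720)
= factorial_tail(2, 3 * 6720) = factorial_tail(2, 20160)
= factorial_tail(1, 2 * 20160) = factorial_tail(1, 40320)
n <= 1, return acc = 40320


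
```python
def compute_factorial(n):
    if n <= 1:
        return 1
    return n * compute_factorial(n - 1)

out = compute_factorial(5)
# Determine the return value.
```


compute_factorial(5)
= 5 * compute_factorial(4)
= 5 * 4 * compute_factorial(3)
= 5 * 4 * 3 * compute_factorial(2)
= 5 * 4 * 3 * 2 * compute_factorial(1)
= 5 * 4 * 3 * 2 * 1
= 120


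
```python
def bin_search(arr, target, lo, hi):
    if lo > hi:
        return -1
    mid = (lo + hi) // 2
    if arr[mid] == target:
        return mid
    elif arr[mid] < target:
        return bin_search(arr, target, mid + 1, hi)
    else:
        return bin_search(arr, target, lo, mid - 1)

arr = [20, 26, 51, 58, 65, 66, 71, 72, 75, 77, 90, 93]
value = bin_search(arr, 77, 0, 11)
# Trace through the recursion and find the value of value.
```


bin_search(arr, 77, 0, 11)
lo=0, hi=11, mid=5, arr[mid]=66
66 < 77, search right half
lo=6, hi=11, mid=8, arr[mid]=75
75 < 77, search right half
lo=9, hi=11, mid=10, arr[mid]=90
90 > 77, search left half
lo=9, hi=9, mid=9, arr[mid]=77
arr[9] == 77, found at index 9
= 9


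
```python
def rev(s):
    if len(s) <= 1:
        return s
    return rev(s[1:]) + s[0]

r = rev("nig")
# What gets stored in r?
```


rev("nig")
= rev("ig") + "n"
= rev("g") + "i" + "n"
= "g" + "i" + "n"
= "gin"


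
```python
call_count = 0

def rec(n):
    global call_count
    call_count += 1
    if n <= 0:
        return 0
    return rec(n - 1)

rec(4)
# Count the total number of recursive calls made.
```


rec(4) calls rec(3) calls ... calls rec(0)
Total calls: 4 + 1 (for base case) = 5


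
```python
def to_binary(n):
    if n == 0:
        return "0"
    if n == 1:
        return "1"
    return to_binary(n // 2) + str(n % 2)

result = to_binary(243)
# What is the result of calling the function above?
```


to_binary(243)
= to_binary(121) + "1"
= to_binary(60) + "1" + "1"
= to_binary(30) + "0" + "1" + "1"
= to_binary(15) + "0" + "0" + "1" + "1"
= to_binary(7) + "1" + "0" + "0" + "1" + "1"
= to_binary(3) + "1" + "1" + "0" + "0" + "1" + "1"
= to_binary(1) + "1" + "1" + "1" + "0" + "0" + "1" + "1"
= "1" + "1" + "1" + "1" + "0" + "0" + "1" + "1"
= "11110011"


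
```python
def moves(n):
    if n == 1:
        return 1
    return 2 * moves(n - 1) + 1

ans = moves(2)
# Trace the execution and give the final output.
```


moves(2)
= 2 * moves(1) + 1
Now compute bottom-up:
moves(1) = 1
moves(2) = 2 * 1 + 1 = 3
= 3


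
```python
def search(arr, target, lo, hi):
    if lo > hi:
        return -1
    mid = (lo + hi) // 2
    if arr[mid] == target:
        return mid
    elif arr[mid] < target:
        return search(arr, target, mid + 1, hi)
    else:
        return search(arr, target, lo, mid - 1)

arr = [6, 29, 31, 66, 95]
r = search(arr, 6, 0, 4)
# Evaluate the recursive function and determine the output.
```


search(arr, 6, 0, 4)
lo=0, hi=4, mid=2, arr[mid]=31
31 > 6, search left half
lo=0, hi=1, mid=0, arr[mid]=6
arr[0] == 6, found at index 0
= 0


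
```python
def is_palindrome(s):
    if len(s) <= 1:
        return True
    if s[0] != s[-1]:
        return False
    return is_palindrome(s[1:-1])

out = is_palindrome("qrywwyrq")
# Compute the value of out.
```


is_palindrome("qrywwyrq")
"qrywwyrq": s[0]='q' == s[-1]='q' -> is_palindrome("rywwyr")
"rywwyr": s[0]='r' == s[-1]='r' -> is_palindrome("ywwy")
"ywwy": s[0]='y' == s[-1]='y' -> is_palindrome("ww")
"ww": s[0]='w' == s[-1]='w' -> is_palindrome("")
"": len <= 1 -> True
= True


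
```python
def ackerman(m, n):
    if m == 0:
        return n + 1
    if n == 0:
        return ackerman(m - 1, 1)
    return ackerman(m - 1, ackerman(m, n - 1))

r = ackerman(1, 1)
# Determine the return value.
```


ackerman(1, 1)
= ackerman(0, ackerman(1, 0))
First compute ackerman(1, 0) = 2
= ackerman(0, 2)
= 3


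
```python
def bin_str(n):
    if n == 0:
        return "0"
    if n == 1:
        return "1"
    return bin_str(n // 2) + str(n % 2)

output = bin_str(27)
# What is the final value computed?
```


bin_str(27)
= bin_str(13) + "1"
= bin_str(6) + "1" + "1"
= bin_str(3) + "0" + "1" + "1"
= bin_str(1) + "1" + "0" + "1" + "1"
= "1" + "1" + "0" + "1" + "1"
= "11011"


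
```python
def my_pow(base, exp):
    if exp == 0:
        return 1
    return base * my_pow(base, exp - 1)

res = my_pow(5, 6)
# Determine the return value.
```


my_pow(5, 6)
= 5 * my_pow(5, 5)
= 5 * 5 * my_pow(5, 4)
= 5 * 5 * 5 * my_pow(5, 3)
= 5 * 5 * 5 * 5 * my_pow(5, 2)
= 5 * 5 * 5 * 5 * 5 * my_pow(5, 1)
= 5 * 5 * 5 * 5 * 5 * 5 * my_pow(5, 0)
= 5 * 5 * 5 * 5 * 5 * 5 * 1
= 15625


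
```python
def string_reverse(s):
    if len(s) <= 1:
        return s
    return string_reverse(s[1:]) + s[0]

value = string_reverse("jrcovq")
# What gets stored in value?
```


string_reverse("jrcovq")
= string_reverse("rcovq") + "j"
= string_reverse("covq") + "r" + "j"
= string_reverse("ovq") + "c" + "r" + "j"
= string_reverse("vq") + "o" + "c" + "r" + "j"
= string_reverse("q") + "v" + "o" + "c" + "r" + "j"
= "q" + "v" + "o" + "c" + "r" + "j"
= "qvocrj"


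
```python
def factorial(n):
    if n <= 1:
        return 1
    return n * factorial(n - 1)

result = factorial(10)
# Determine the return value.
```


factorial(10)
= 10 * factorial(9)
= 10 * 9 * factorial(8)
= 10 * 9 * 8 * factorial(7)
= 10 * 9 * 8 * 7 * factorial(6)
= 10 * 9 * 8 * 7 * 6 * factorial(5)
= 10 * 9 * 8 * 7 * 6 * 5 * factorial(4)
= 10 * 9 * 8 * 7 * 6 * 5 * 4 * factorial(3)
= 10 * 9 * 8 * 7 * 6 * 5 * 4 * 3 * factorial(2)
= 10 * 9 * 8 * 7 * 6 * 5 * 4 * 3 * 2 * factorial(1)
= 10 * 9 * 8 * 7 * 6 * 5 * 4 * 3 * 2 * 1
= 3628800


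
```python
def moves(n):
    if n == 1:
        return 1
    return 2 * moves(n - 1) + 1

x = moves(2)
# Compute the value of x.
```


moves(2)
= 2 * moves(1) + 1
Now compute bottom-up:
moves(1) = 1
moves(2) = 2 * 1 + 1 = 3
= 3


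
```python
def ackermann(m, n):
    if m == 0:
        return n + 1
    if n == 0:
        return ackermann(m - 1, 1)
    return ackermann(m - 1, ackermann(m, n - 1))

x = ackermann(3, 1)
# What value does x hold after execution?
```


ackermann(3, 1)
= ackermann(2, ackermann(3, 0))
First compute ackermann(3, 0) = 5
= ackermann(2, 5)
= 13


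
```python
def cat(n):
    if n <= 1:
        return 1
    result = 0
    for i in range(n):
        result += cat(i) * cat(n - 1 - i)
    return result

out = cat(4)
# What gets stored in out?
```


cat(4)
= sum of cat(i) * cat(4-1-i) for i in 0..3
First compute sub-values bottom-up:
  cat(0) = 1, cat(1) = 1
  cat(2) = 1*1 + 1*1 = 2
  cat(3) = 1*2 + 1*1 + 2*1 = 5
Now cat(4):
  cat(0)*cat(3) = 1*5 = 5
  cat(1)*cat(2) = 1*2 = 2
  cat(2)*cat(1) = 2*1 = 2
  cat(3)*cat(0) = 5*1 = 5
= 5 + 2 + 2 + 5
= 14


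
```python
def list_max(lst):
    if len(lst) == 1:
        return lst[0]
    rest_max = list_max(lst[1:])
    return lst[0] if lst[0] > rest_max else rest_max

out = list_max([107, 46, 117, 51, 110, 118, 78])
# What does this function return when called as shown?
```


list_max([107, 46, 117, 51, 110, 118, 78])
= compare 107 with list_max([46, 117, 51, 110, 118, 78])
= compare 46 with list_max([117, 51, 110, 118, 78])
= compare 117 with list_max([51, 110, 118, 78])
= compare 51 with list_max([110, 118, 78])
= compare 110 with list_max([118, 78])
= compare 118 with list_max([78])
Base: list_max([78]) = 78
compare 118 with 78: max = 118
compare 110 with 118: max = 118
compare 51 with 118: max = 118
compare 117 with 118: max = 118
compare 46 with 118: max = 118
compare 107 with 118: max = 118
= 118


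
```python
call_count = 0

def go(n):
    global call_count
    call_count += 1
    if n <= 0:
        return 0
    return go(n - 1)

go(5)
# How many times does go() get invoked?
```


go(5) calls go(4) calls ... calls go(0)
Total calls: 5 + 1 (for base case) = 6


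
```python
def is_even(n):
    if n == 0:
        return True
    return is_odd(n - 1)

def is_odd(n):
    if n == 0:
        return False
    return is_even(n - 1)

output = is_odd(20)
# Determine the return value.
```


is_odd(20)
= is_even(19)
= is_odd(18)
= is_even(17)
= is_odd(16)
= is_even(15)
= is_odd(14)
= is_even(13)
= is_odd(12)
= is_even(11)
= is_odd(10)
= is_even(9)
= is_odd(8)
= is_even(7)
= is_odd(6)
= is_even(5)
= is_odd(4)
= is_even(3)
= is_odd(2)
= is_even(1)
= is_odd(0)
n == 0: return False
= False


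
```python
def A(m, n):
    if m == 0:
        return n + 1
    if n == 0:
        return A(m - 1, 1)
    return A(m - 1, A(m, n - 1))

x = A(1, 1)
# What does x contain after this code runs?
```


A(1, 1)
= A(0, A(1, 0))
First compute A(1, 0) = 2
= A(0, 2)
= 3


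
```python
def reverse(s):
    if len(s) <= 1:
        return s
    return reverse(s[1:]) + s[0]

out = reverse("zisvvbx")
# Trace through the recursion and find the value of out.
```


reverse("zisvvbx")
= reverse("isvvbx") + "z"
= reverse("svvbx") + "i" + "z"
= reverse("vvbx") + "s" + "i" + "z"
= reverse("vbx") + "v" + "s" + "i" + "z"
= reverse("bx") + "v" + "v" + "s" + "i" + "z"
= reverse("x") + "b" + "v" + "v" + "s" + "i" + "z"
= "x" + "b" + "v" + "v" + "s" + "i" + "z"
= "xbvvsiz"


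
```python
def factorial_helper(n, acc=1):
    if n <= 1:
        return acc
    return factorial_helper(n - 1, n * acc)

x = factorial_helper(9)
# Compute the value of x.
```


factorial_helper(9, 1)
= factorial_helper(8, 9 * 1) = factorial_helper(8, 9)
= factorial_helper(7, 8 * 9) = factorial_helper(7, 72)
= factorial_helper(6, 7 * 72) = factorial_helper(6, 504)
= factorial_helper(5, 6 * 504) = factorial_helper(5, 3024)
= factorial_helper(4, 5 * 3024) = factorial_helper(4, 15120)
= factorial_helper(3, 4 * 15120) = factorial_helper(3, 60480)
= factorial_helper(2, 3 * 60480) = factorial_helper(2, 181440)
= factorial_helper(1, 2 * 181440) = factorial_helper(1, 362880)
n <= 1, return acc = 362880


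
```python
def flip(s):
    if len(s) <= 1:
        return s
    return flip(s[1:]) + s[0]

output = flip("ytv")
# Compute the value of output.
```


flip("ytv")
= flip("tv") + "y"
= flip("v") + "t" + "y"
= "v" + "t" + "y"
= "vty"


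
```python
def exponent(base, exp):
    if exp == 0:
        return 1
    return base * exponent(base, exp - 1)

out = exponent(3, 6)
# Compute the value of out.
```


exponent(3, 6)
= 3 * exponent(3, 5)
= 3 * 3 * exponent(3, 4)
= 3 * 3 * 3 * exponent(3, 3)
= 3 * 3 * 3 * 3 * exponent(3, 2)
= 3 * 3 * 3 * 3 * 3 * exponent(3, 1)
= 3 * 3 * 3 * 3 * 3 * 3 * exponent(3, 0)
= 3 * 3 * 3 * 3 * 3 * 3 * 1
= 729


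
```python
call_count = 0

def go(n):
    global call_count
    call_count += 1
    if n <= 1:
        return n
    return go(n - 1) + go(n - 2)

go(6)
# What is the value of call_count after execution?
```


go(6) calls go(5) and go(4); each non-base call branches into two more.
Let C(k) = total number of calls made by go(k), including the call to go(k) itself.
Base cases: C(0) = 1, C(1) = 1
Recurrence: C(k) = 1 + C(k-1) + C(k-2)
  C(2) = 1 + C(1) + C(0) = 1 + 1 + 1 = 3
  C(3) = 1 + C(2) + C(1) = 1 + 3 + 1 = 5
  C(4) = 1 + C(3) + C(2) = 1 + 5 + 3 = 9
  C(5) = 1 + C(4) + C(3) = 1 + 9 + 5 = 15
  C(6) = 1 + C(5) + C(4) = 1 + 15 + 9 = 25
Total calls = C(6) = 25


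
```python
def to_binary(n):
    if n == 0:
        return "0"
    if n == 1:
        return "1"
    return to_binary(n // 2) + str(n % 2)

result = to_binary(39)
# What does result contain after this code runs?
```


to_binary(39)
= to_binary(19) + "1"
= to_binary(9) + "1" + "1"
= to_binary(4) + "1" + "1" + "1"
= to_binary(2) + "0" + "1" + "1" + "1"
= to_binary(1) + "0" + "0" + "1" + "1" + "1"
= "1" + "0" + "0" + "1" + "1" + "1"
= "100111"


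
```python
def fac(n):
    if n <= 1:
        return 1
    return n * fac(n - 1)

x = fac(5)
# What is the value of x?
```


fac(5)
= 5 * fac(4)
= 5 * 4 * fac(3)
= 5 * 4 * 3 * fac(2)
= 5 * 4 * 3 * 2 * fac(1)
= 5 * 4 * 3 * 2 * 1
= 120


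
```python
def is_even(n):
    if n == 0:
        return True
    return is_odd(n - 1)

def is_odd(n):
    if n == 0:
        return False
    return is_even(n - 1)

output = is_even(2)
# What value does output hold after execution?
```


is_even(2)
= is_odd(1)
= is_even(0)
n == 0: return True
= True


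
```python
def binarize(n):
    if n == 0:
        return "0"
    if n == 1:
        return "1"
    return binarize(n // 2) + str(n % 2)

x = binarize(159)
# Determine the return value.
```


binarize(159)
= binarize(79) + "1"
= binarize(39) + "1" + "1"
= binarize(19) + "1" + "1" + "1"
= binarize(9) + "1" + "1" + "1" + "1"
= binarize(4) + "1" + "1" + "1" + "1" + "1"
= binarize(2) + "0" + "1" + "1" + "1" + "1" + "1"
= binarize(1) + "0" + "0" + "1" + "1" + "1" + "1" + "1"
= "1" + "0" + "0" + "1" + "1" + "1" + "1" + "1"
= "10011111"


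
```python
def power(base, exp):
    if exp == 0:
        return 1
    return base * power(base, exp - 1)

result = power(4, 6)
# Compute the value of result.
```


power(4, 6)
= 4 * power(4, 5)
= 4 * 4 * power(4, 4)
= 4 * 4 * 4 * power(4, 3)
= 4 * 4 * 4 * 4 * power(4, 2)
= 4 * 4 * 4 * 4 * 4 * power(4, 1)
= 4 * 4 * 4 * 4 * 4 * 4 * power(4, 0)
= 4 * 4 * 4 * 4 * 4 * 4 * 1
= 4096


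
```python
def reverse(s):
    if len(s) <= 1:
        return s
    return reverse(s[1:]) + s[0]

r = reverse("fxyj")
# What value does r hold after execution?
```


reverse("fxyj")
= reverse("xyj") + "f"
= reverse("yj") + "x" + "f"
= reverse("j") + "y" + "x" + "f"
= "j" + "y" + "x" + "f"
= "jyxf"


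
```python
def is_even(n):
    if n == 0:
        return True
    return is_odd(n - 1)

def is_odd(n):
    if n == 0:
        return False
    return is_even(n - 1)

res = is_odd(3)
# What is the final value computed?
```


is_odd(3)
= is_even(2)
= is_odd(1)
= is_even(0)
n == 0: return True
= True


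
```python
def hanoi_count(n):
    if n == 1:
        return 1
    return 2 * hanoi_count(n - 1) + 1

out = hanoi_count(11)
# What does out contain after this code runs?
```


hanoi_count(11)
= 2 * hanoi_count(10) + 1
= 2 * (2 * hanoi_count(9) + 1) + 1
= 2 * (2 * (2 * hanoi_count(8) + 1) + 1) + 1
= 2 * (2 * (2 * (2 * hanoi_count(7) + 1) + 1) + 1) + 1
= 2 * (2 * (2 * (2 * (2 * hanoi_count(6) + 1) + 1) + 1) + 1) + 1
= 2 * (2 * (2 * (2 * (2 * (2 * hanoi_count(5) + 1) + 1) + 1) + 1) + 1) + 1
= 2 * (2 * (2 * (2 * (2 * (2 * (2 * hanoi_count(4) + 1) + 1) + 1) + 1) + 1) + 1) + 1
= 2 * (2 * (2 * (2 * (2 * (2 * (2 * (2 * hanoi_count(3) + 1) + 1) + 1) + 1) + 1) + 1) + 1) + 1
= 2 * (2 * (2 * (2 * (2 * (2 * (2 * (2 * (2 * hanoi_count(2) + 1) + 1) + 1) + 1) + 1) + 1) + 1) + 1) + 1
= 2 * (2 * (2 * (2 * (2 * (2 * (2 * (2 * (2 * (2 * hanoi_count(1) + 1) + 1) + 1) + 1) + 1) + 1) + 1) + 1) + 1) + 1
Now compute bottom-up:
hanoi_count(1) = 1
hanoi_count(2) = 2 * 1 + 1 = 3
hanoi_count(3) = 2 * 3 + 1 = 7
hanoi_count(4) = 2 * 7 + 1 = 15
hanoi_count(5) = 2 * 15 + 1 = 31
hanoi_count(6) = 2 * 31 + 1 = 63
hanoi_count(7) = 2 * 63 + 1 = 127
hanoi_count(8) = 2 * 127 + 1 = 255
hanoi_count(9) = 2 * 255 + 1 = 511
hanoi_count(10) = 2 * 511 + 1 = 1023
hanoi_count(11) = 2 * 1023 + 1 = 2047
= 2047


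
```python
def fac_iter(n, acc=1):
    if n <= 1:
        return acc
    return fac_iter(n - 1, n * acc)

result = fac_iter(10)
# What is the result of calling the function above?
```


fac_iter(10, 1)
= fac_iter(9, 10 * 1) = fac_iter(9, 10)
= fac_iter(8, 9 * 10) = fac_iter(8, 90)
= fac_iter(7, 8 * 90) = fac_iter(7, 720)
= fac_iter(6, 7 * 720) = fac_iter(6, 5040)
= fac_iter(5, 6 * 5040) = fac_iter(5, 30240)
= fac_iter(4, 5 * 30240) = fac_iter(4, 151200)
= fac_iter(3, 4 * 151200) = fac_iter(3, 604800)
= fac_iter(2, 3 * 604800) = fac_iter(2, 1814400)
= fac_iter(1, 2 * 1814400) = fac_iter(1, 3628800)
n <= 1, return acc = 3628800


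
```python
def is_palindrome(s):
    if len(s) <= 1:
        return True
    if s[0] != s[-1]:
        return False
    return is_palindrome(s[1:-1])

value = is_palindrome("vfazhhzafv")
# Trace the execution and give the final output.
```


is_palindrome("vfazhhzafv")
"vfazhhzafv": s[0]='v' == s[-1]='v' -> is_palindrome("fazhhzaf")
"fazhhzaf": s[0]='f' == s[-1]='f' -> is_palindrome("azhhza")
"azhhza": s[0]='a' == s[-1]='a' -> is_palindrome("zhhz")
"zhhz": s[0]='z' == s[-1]='z' -> is_palindrome("hh")
"hh": s[0]='h' == s[-1]='h' -> is_palindrome("")
"": len <= 1 -> True
= True


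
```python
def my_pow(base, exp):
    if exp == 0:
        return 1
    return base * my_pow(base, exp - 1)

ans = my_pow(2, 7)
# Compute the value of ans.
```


my_pow(2, 7)
= 2 * my_pow(2, 6)
= 2 * 2 * my_pow(2, 5)
= 2 * 2 * 2 * my_pow(2, 4)
= 2 * 2 * 2 * 2 * my_pow(2, 3)
= 2 * 2 * 2 * 2 * 2 * my_pow(2, 2)
= 2 * 2 * 2 * 2 * 2 * 2 * my_pow(2, 1)
= 2 * 2 * 2 * 2 * 2 * 2 * 2 * my_pow(2, 0)
= 2 * 2 * 2 * 2 * 2 * 2 * 2 * 1
= 128


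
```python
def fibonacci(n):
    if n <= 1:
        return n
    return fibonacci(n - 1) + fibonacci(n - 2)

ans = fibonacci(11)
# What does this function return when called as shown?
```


fibonacci(11)
= fibonacci(10) + fibonacci(9)
= (fibonacci(9) + fibonacci(8)) + fibonacci(9)
Computing bottom-up: fibonacci(0)=0, fibonacci(1)=1, fibonacci(2)=1, fibonacci(3)=2, fibonacci(4)=3, fibonacci(5)=5, fibonacci(6)=8, fibonacci(7)=13, fibonacci(8)=21, fibonacci(9)=34, fibonacci(10)=55, fibonacci(11)=89
= 89


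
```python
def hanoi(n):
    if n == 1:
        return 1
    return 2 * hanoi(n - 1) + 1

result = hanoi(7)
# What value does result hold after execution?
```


hanoi(7)
= 2 * hanoi(6) + 1
= 2 * (2 * hanoi(5) + 1) + 1
= 2 * (2 * (2 * hanoi(4) + 1) + 1) + 1
= 2 * (2 * (2 * (2 * hanoi(3) + 1) + 1) + 1) + 1
= 2 * (2 * (2 * (2 * (2 * hanoi(2) + 1) + 1) + 1) + 1) + 1
= 2 * (2 * (2 * (2 * (2 * (2 * hanoi(1) + 1) + 1) + 1) + 1) + 1) + 1
Now compute bottom-up:
hanoi(1) = 1
hanoi(2) = 2 * 1 + 1 = 3
hanoi(3) = 2 * 3 + 1 = 7
hanoi(4) = 2 * 7 + 1 = 15
hanoi(5) = 2 * 15 + 1 = 31
hanoi(6) = 2 * 31 + 1 = 63
hanoi(7) = 2 * 63 + 1 = 127
= 127


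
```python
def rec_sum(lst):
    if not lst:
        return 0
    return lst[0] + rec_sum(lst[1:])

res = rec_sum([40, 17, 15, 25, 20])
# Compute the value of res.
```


rec_sum([40, 17, 15, 25, 20])
= 40 + rec_sum([17, 15, 25, 20])
= 40 + 17 + rec_sum([15, 25, 20])
= 40 + 17 + 15 + rec_sum([25, 20])
= 40 + 17 + 15 + 25 + rec_sum([20])
= 40 + 17 + 15 + 25 + 20 + rec_sum([])
= 40 + 17 + 15 + 25 + 20 + 0
= 117


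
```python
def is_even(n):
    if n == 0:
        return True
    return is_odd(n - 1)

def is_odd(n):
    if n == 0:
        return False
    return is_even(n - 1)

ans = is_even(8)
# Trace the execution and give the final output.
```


is_even(8)
= is_odd(7)
= is_even(6)
= is_odd(5)
= is_even(4)
= is_odd(3)
= is_even(2)
= is_odd(1)
= is_even(0)
n == 0: return True
= True


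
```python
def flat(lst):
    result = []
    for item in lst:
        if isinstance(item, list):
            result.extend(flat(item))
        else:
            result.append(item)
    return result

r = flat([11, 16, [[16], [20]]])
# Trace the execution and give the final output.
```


flat([11, 16, [[16], [20]]])
Processing each element:
  11 is not a list -> append 11
  16 is not a list -> append 16
  [[16], [20]] is a list -> flat recursively -> [16, 20]
= [11, 16, 16, 20]


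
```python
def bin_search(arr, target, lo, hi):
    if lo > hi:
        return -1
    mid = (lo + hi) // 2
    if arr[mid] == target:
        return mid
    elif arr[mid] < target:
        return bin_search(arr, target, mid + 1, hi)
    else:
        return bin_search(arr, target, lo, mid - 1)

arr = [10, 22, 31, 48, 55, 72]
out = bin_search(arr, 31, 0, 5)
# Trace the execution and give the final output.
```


bin_search(arr, 31, 0, 5)
lo=0, hi=5, mid=2, arr[mid]=31
arr[2] == 31, found at index 2
= 2


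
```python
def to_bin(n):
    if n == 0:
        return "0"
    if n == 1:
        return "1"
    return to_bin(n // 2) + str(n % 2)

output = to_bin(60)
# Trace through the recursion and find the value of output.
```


to_bin(60)
= to_bin(30) + "0"
= to_bin(15) + "0" + "0"
= to_bin(7) + "1" + "0" + "0"
= to_bin(3) + "1" + "1" + "0" + "0"
= to_bin(1) + "1" + "1" + "1" + "0" + "0"
= "1" + "1" + "1" + "1" + "0" + "0"
= "111100"


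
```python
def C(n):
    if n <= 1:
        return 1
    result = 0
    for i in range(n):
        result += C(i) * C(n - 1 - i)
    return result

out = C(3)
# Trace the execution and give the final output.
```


C(3)
= sum of C(i) * C(3-1-i) for i in 0..2
First compute sub-values bottom-up:
  C(0) = 1, C(1) = 1
  C(2) = 1*1 + 1*1 = 2
Now C(3):
  C(0)*C(2) = 1*2 = 2
  C(1)*C(1) = 1*1 = 1
  C(2)*C(0) = 2*1 = 2
= 2 + 1 + 2
= 5


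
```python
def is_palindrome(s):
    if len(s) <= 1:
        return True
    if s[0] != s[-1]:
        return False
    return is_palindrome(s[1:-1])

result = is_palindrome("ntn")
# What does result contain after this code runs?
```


is_palindrome("ntn")
"ntn": s[0]='n' == s[-1]='n' -> is_palindrome("t")
"t": len <= 1 -> True
= True


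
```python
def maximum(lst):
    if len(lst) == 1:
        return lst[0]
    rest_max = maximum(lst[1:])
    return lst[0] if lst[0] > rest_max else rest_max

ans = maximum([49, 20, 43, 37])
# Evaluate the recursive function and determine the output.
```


maximum([49, 20, 43, 37])
= compare 49 with maximum([20, 43, 37])
= compare 20 with maximum([43, 37])
= compare 43 with maximum([37])
Base: maximum([37]) = 37
compare 43 with 37: max = 43
compare 20 with 43: max = 43
compare 49 with 43: max = 49
= 49


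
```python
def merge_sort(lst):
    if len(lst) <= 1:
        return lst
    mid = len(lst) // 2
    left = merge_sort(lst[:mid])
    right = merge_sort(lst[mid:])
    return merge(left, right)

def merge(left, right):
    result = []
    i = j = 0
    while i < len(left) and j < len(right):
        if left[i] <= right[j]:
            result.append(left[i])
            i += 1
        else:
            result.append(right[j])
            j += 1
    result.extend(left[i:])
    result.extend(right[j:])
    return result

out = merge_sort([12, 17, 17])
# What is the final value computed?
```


merge_sort([12, 17, 17])
Split into [12] and [17, 17]
Left sorted: [12]
Right sorted: [17, 17]
Merge [12] and [17, 17]
= [12, 17, 17]


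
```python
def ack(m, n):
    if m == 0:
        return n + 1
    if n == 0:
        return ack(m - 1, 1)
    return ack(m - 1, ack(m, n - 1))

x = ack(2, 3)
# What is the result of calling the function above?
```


ack(2, 3)
= ack(1, ack(2, 2))
First compute ack(2, 2) = 7
= ack(1, 7)
= 9


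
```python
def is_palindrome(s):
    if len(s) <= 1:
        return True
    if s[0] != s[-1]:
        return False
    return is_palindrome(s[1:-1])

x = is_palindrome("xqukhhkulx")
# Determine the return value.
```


is_palindrome("xqukhhkulx")
"xqukhhkulx": s[0]='x' == s[-1]='x' -> is_palindrome("qukhhkul")
"qukhhkul": s[0]='q' != s[-1]='l' -> False
= False


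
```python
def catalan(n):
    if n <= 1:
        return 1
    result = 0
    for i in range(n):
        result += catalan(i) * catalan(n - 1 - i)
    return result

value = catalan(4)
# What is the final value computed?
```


catalan(4)
= sum of catalan(i) * catalan(4-1-i) for i in 0..3
First compute sub-values bottom-up:
  catalan(0) = 1, catalan(1) = 1
  catalan(2) = 1*1 + 1*1 = 2
  catalan(3) = 1*2 + 1*1 + 2*1 = 5
Now catalan(4):
  catalan(0)*catalan(3) = 1*5 = 5
  catalan(1)*catalan(2) = 1*2 = 2
  catalan(2)*catalan(1) = 2*1 = 2
  catalan(3)*catalan(0) = 5*1 = 5
= 5 + 2 + 2 + 5
= 14
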